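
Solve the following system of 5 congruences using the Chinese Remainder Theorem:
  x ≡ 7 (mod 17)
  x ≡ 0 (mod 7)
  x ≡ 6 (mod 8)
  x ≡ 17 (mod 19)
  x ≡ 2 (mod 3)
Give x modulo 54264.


Product of moduli M = 17 · 7 · 8 · 19 · 3 = 54264.
Merge one congruence at a time:
  Start: x ≡ 7 (mod 17).
  Combine with x ≡ 0 (mod 7); new modulus lcm = 119.
    Write x = 7 + 17·t and substitute into x ≡ 0 (mod 7): 17·t ≡ 0 − 7 = -7 (mod 7).
    Reduce coefficients mod 7: 3·t ≡ 0 (mod 7).
    The inverse of 3 mod 7 is 5 (since 3·5 = 15 = 2·7 + 1), so t ≡ 5·0 = 0 ≡ 0 (mod 7).
    Then x = 7 + 17·0 = 7, valid modulo lcm(17, 7) = 119: x ≡ 7 (mod 119).
  Combine with x ≡ 6 (mod 8); new modulus lcm = 952.
    Write x = 7 + 119·t and substitute into x ≡ 6 (mod 8): 119·t ≡ 6 − 7 = -1 (mod 8).
    Reduce coefficients mod 8: 7·t ≡ 7 (mod 8).
    The inverse of 7 mod 8 is 7 (since 7·7 = 49 = 6·8 + 1), so t ≡ 7·7 = 49 ≡ 1 (mod 8).
    Then x = 7 + 119·1 = 126, valid modulo lcm(119, 8) = 952: x ≡ 126 (mod 952).
  Combine with x ≡ 17 (mod 19); new modulus lcm = 18088.
    Write x = 126 + 952·t and substitute into x ≡ 17 (mod 19): 952·t ≡ 17 − 126 = -109 (mod 19).
    Reduce coefficients mod 19: 2·t ≡ 5 (mod 19).
    The inverse of 2 mod 19 is 10 (since 2·10 = 20 = 1·19 + 1), so t ≡ 10·5 = 50 ≡ 12 (mod 19).
    Then x = 126 + 952·12 = 11550, valid modulo lcm(952, 19) = 18088: x ≡ 11550 (mod 18088).
  Combine with x ≡ 2 (mod 3); new modulus lcm = 54264.
    Write x = 11550 + 18088·t and substitute into x ≡ 2 (mod 3): 18088·t ≡ 2 − 11550 = -11548 (mod 3).
    Reduce coefficients mod 3: 1·t ≡ 2 (mod 3).
    So t ≡ 2 (mod 3).
    Then x = 11550 + 18088·2 = 47726, valid modulo lcm(18088, 3) = 54264: x ≡ 47726 (mod 54264).
Verify against each original: 47726 mod 17 = 7, 47726 mod 7 = 0, 47726 mod 8 = 6, 47726 mod 19 = 17, 47726 mod 3 = 2.

x ≡ 47726 (mod 54264).


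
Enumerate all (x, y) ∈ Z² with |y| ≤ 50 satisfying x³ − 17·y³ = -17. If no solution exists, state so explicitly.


The equation is x³ - 17y³ = -17. For fixed y, x³ = 17·y³ − 17, so a solution requires the RHS to be a perfect cube.
Strategy: iterate y from -50 to 50, compute RHS = 17·y³ − 17, and check whether it is a (positive or negative) perfect cube.
Check small values of y:
  y = 0: RHS = -17 is not a perfect cube.
  y = 1: RHS = 0 = (0)³ ⇒ x = 0 works.
  y = -1: RHS = -34 is not a perfect cube.
  y = 2: RHS = 119 is not a perfect cube.
  y = -2: RHS = -153 is not a perfect cube.
  y = 3: RHS = 442 is not a perfect cube.
  y = -3: RHS = -476 is not a perfect cube.
Continuing the search up to |y| = 50 finds no further solutions beyond those listed.
Collected solutions: (0, 1).

Solutions (with |y| ≤ 50): (0, 1).


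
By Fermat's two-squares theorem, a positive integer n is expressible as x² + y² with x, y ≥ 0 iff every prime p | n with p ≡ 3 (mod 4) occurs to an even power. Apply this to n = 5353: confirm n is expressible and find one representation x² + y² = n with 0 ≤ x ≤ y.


Step 1: Factor n = 5353 = 53 · 101.
Step 2: Check the mod-4 condition on each prime factor: 53 ≡ 1 (mod 4), exponent 1; 101 ≡ 1 (mod 4), exponent 1.
All primes ≡ 3 (mod 4) appear to even exponent (or don't appear), so by the two-squares theorem n IS expressible as a sum of two squares.
Step 3: Build a representation. Here n = 53 · 101 is a product of primes ≡ 1 (mod 4). Each prime p ≡ 1 (mod 4) is itself a sum of two squares; find a² by testing p − a² for a perfect square:
  53: 53 − 1² = 52, 53 − 2² = 49 = 7² ⇒ 53 = 2² + 7².
  101: 101 − 1² = 100 = 10² ⇒ 101 = 1² + 10².
  Combine using the Brahmagupta–Fibonacci identity (a² + b²)(c² + d²) = (ac − bd)² + (ad + bc)² = (ac + bd)² + (ad − bc)²:
  53 · 101 = 5353: from (2² + 7²)(1² + 10²), take (2·1 − 7·10, 2·10 + 7·1) = (2 − 70, 20 + 7) = (-68, 27); dropping signs (only squares matter) gives (68, 27); check 68² + 27² = 4624 + 729 = 5353 ✓.
Step 4: Order so x ≤ y and verify: 27² + 68² = 729 + 4624 = 5353 = n. ✓

n = 5353 = 27² + 68² (one valid representation with x ≤ y).


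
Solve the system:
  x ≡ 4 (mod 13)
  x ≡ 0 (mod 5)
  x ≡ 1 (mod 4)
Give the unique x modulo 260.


Moduli 13, 5, 4 are pairwise coprime; by CRT there is a unique solution modulo M = 13 · 5 · 4 = 260.
Solve pairwise, accumulating the modulus:
  Start with x ≡ 4 (mod 13).
  Combine with x ≡ 0 (mod 5): since gcd(13, 5) = 1, we get a unique residue mod 65.
    Write x = 4 + 13·t and substitute into x ≡ 0 (mod 5): 13·t ≡ 0 − 4 = -4 (mod 5).
    Reduce coefficients mod 5: 3·t ≡ 1 (mod 5).
    The inverse of 3 mod 5 is 2 (since 3·2 = 6 = 1·5 + 1), so t ≡ 2·1 = 2 ≡ 2 (mod 5).
    Then x = 4 + 13·2 = 30, valid modulo lcm(13, 5) = 65: x ≡ 30 (mod 65).
  Combine with x ≡ 1 (mod 4): since gcd(65, 4) = 1, we get a unique residue mod 260.
    Write x = 30 + 65·t and substitute into x ≡ 1 (mod 4): 65·t ≡ 1 − 30 = -29 (mod 4).
    Reduce coefficients mod 4: 1·t ≡ 3 (mod 4).
    So t ≡ 3 (mod 4).
    Then x = 30 + 65·3 = 225, valid modulo lcm(65, 4) = 260: x ≡ 225 (mod 260).
Verify: 225 mod 13 = 4 ✓, 225 mod 5 = 0 ✓, 225 mod 4 = 1 ✓.

x ≡ 225 (mod 260).


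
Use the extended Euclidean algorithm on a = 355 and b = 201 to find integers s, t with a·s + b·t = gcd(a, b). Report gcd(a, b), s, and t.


Euclidean algorithm on (355, 201) — divide until remainder is 0:
  355 = 1 · 201 + 154
  201 = 1 · 154 + 47
  154 = 3 · 47 + 13
  47 = 3 · 13 + 8
  13 = 1 · 8 + 5
  8 = 1 · 5 + 3
  5 = 1 · 3 + 2
  3 = 1 · 2 + 1
  2 = 2 · 1 + 0
gcd(355, 201) = 1.
Track Bezout coefficients alongside the remainders: start with r₀ = 355 = a·1 + b·0 (s = 1, t = 0) and r₁ = 201 = a·0 + b·1 (s = 0, t = 1); each new remainder r_{k+1} = r_{k-1} − q_k·r_k inherits s_{k+1} = s_{k-1} − q_k·s_k, t_{k+1} = t_{k-1} − q_k·t_k, so r_k = a·s_k + b·t_k at every step:
  q = 1: r = 154, s = 1 − 1·0 = 1, t = 0 − 1·1 = -1  (check: 355·1 + 201·(-1) = 154)
  q = 1: r = 47, s = 0 − 1·1 = -1, t = 1 − 1·(-1) = 2  (check: 355·(-1) + 201·2 = 47)
  q = 3: r = 13, s = 1 − 3·(-1) = 4, t = -1 − 3·2 = -7  (check: 355·4 + 201·(-7) = 13)
  q = 3: r = 8, s = -1 − 3·4 = -13, t = 2 − 3·(-7) = 23  (check: 355·(-13) + 201·23 = 8)
  q = 1: r = 5, s = 4 − 1·(-13) = 17, t = -7 − 1·23 = -30  (check: 355·17 + 201·(-30) = 5)
  q = 1: r = 3, s = -13 − 1·17 = -30, t = 23 − 1·(-30) = 53  (check: 355·(-30) + 201·53 = 3)
  q = 1: r = 2, s = 17 − 1·(-30) = 47, t = -30 − 1·53 = -83  (check: 355·47 + 201·(-83) = 2)
  q = 1: r = 1, s = -30 − 1·47 = -77, t = 53 − 1·(-83) = 136  (check: 355·(-77) + 201·136 = 1)
The row with r = 1 (the gcd) gives the Bezout coefficients s = -77, t = 136.
Result: 355 · (-77) + 201 · (136) = 1.

gcd(355, 201) = 1; s = -77, t = 136 (check: 355·(-77) + 201·136 = 1).


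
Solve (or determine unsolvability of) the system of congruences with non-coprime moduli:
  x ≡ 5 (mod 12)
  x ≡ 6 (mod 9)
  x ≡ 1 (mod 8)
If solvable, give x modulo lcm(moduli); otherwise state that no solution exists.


Moduli 12, 9, 8 are not pairwise coprime, so CRT works modulo lcm(m_i) when all pairwise compatibility conditions hold.
Pairwise compatibility: gcd(m_i, m_j) must divide a_i - a_j for every pair.
Merge one congruence at a time:
  Start: x ≡ 5 (mod 12).
  Combine with x ≡ 6 (mod 9): gcd(12, 9) = 3, and 6 - 5 = 1 is NOT divisible by 3.
    ⇒ system is inconsistent (no integer solution).

No solution (the system is inconsistent).


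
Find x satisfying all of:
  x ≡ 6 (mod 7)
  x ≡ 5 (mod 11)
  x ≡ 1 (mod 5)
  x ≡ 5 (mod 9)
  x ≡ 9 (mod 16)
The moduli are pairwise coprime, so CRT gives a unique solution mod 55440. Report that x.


Product of moduli M = 7 · 11 · 5 · 9 · 16 = 55440.
Merge one congruence at a time:
  Start: x ≡ 6 (mod 7).
  Combine with x ≡ 5 (mod 11); new modulus lcm = 77.
    Write x = 6 + 7·t and substitute into x ≡ 5 (mod 11): 7·t ≡ 5 − 6 = -1 (mod 11).
    Reduce coefficients mod 11: 7·t ≡ 10 (mod 11).
    The inverse of 7 mod 11 is 8 (since 7·8 = 56 = 5·11 + 1), so t ≡ 8·10 = 80 ≡ 3 (mod 11).
    Then x = 6 + 7·3 = 27, valid modulo lcm(7, 11) = 77: x ≡ 27 (mod 77).
  Combine with x ≡ 1 (mod 5); new modulus lcm = 385.
    Write x = 27 + 77·t and substitute into x ≡ 1 (mod 5): 77·t ≡ 1 − 27 = -26 (mod 5).
    Reduce coefficients mod 5: 2·t ≡ 4 (mod 5).
    The inverse of 2 mod 5 is 3 (since 2·3 = 6 = 1·5 + 1), so t ≡ 3·4 = 12 ≡ 2 (mod 5).
    Then x = 27 + 77·2 = 181, valid modulo lcm(77, 5) = 385: x ≡ 181 (mod 385).
  Combine with x ≡ 5 (mod 9); new modulus lcm = 3465.
    Write x = 181 + 385·t and substitute into x ≡ 5 (mod 9): 385·t ≡ 5 − 181 = -176 (mod 9).
    Reduce coefficients mod 9: 7·t ≡ 4 (mod 9).
    The inverse of 7 mod 9 is 4 (since 7·4 = 28 = 3·9 + 1), so t ≡ 4·4 = 16 ≡ 7 (mod 9).
    Then x = 181 + 385·7 = 2876, valid modulo lcm(385, 9) = 3465: x ≡ 2876 (mod 3465).
  Combine with x ≡ 9 (mod 16); new modulus lcm = 55440.
    Write x = 2876 + 3465·t and substitute into x ≡ 9 (mod 16): 3465·t ≡ 9 − 2876 = -2867 (mod 16).
    Reduce coefficients mod 16: 9·t ≡ 13 (mod 16).
    The inverse of 9 mod 16 is 9 (since 9·9 = 81 = 5·16 + 1), so t ≡ 9·13 = 117 ≡ 5 (mod 16).
    Then x = 2876 + 3465·5 = 20201, valid modulo lcm(3465, 16) = 55440: x ≡ 20201 (mod 55440).
Verify against each original: 20201 mod 7 = 6, 20201 mod 11 = 5, 20201 mod 5 = 1, 20201 mod 9 = 5, 20201 mod 16 = 9.

x ≡ 20201 (mod 55440).


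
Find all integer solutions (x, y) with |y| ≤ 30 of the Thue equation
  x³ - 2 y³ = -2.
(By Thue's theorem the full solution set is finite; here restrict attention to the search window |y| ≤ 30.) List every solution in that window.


The equation is x³ - 2y³ = -2. For fixed y, x³ = 2·y³ − 2, so a solution requires the RHS to be a perfect cube.
Strategy: iterate y from -30 to 30, compute RHS = 2·y³ − 2, and check whether it is a (positive or negative) perfect cube.
Check small values of y:
  y = 0: RHS = -2 is not a perfect cube.
  y = 1: RHS = 0 = (0)³ ⇒ x = 0 works.
  y = -1: RHS = -4 is not a perfect cube.
  y = 2: RHS = 14 is not a perfect cube.
  y = -2: RHS = -18 is not a perfect cube.
  y = 3: RHS = 52 is not a perfect cube.
  y = -3: RHS = -56 is not a perfect cube.
Continuing the search up to |y| = 30 finds no further solutions beyond those listed.
Collected solutions: (0, 1).

Solutions (with |y| ≤ 30): (0, 1).


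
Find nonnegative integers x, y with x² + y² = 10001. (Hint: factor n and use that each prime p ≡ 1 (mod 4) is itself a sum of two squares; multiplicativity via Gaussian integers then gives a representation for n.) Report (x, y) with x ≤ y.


Step 1: Factor n = 10001 = 73 · 137.
Step 2: Check the mod-4 condition on each prime factor: 73 ≡ 1 (mod 4), exponent 1; 137 ≡ 1 (mod 4), exponent 1.
All primes ≡ 3 (mod 4) appear to even exponent (or don't appear), so by the two-squares theorem n IS expressible as a sum of two squares.
Step 3: Build a representation. Here n = 73 · 137 is a product of primes ≡ 1 (mod 4). Each prime p ≡ 1 (mod 4) is itself a sum of two squares; find a² by testing p − a² for a perfect square:
  73: 73 − 1² = 72, 73 − 2² = 69, 73 − 3² = 64 = 8² ⇒ 73 = 3² + 8².
  137: 137 − 1² = 136, 137 − 2² = 133, 137 − 3² = 128, 137 − 4² = 121 = 11² ⇒ 137 = 4² + 11².
  Combine using the Brahmagupta–Fibonacci identity (a² + b²)(c² + d²) = (ac − bd)² + (ad + bc)² = (ac + bd)² + (ad − bc)²:
  73 · 137 = 10001: from (3² + 8²)(4² + 11²), take (3·4 − 8·11, 3·11 + 8·4) = (12 − 88, 33 + 32) = (-76, 65); dropping signs (only squares matter) gives (76, 65); check 76² + 65² = 5776 + 4225 = 10001 ✓.
Step 4: Order so x ≤ y and verify: 65² + 76² = 4225 + 5776 = 10001 = n. ✓

n = 10001 = 65² + 76² (one valid representation with x ≤ y).


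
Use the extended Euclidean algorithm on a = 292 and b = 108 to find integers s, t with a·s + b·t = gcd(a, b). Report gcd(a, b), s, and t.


Euclidean algorithm on (292, 108) — divide until remainder is 0:
  292 = 2 · 108 + 76
  108 = 1 · 76 + 32
  76 = 2 · 32 + 12
  32 = 2 · 12 + 8
  12 = 1 · 8 + 4
  8 = 2 · 4 + 0
gcd(292, 108) = 4.
Track Bezout coefficients alongside the remainders: start with r₀ = 292 = a·1 + b·0 (s = 1, t = 0) and r₁ = 108 = a·0 + b·1 (s = 0, t = 1); each new remainder r_{k+1} = r_{k-1} − q_k·r_k inherits s_{k+1} = s_{k-1} − q_k·s_k, t_{k+1} = t_{k-1} − q_k·t_k, so r_k = a·s_k + b·t_k at every step:
  q = 2: r = 76, s = 1 − 2·0 = 1, t = 0 − 2·1 = -2  (check: 292·1 + 108·(-2) = 76)
  q = 1: r = 32, s = 0 − 1·1 = -1, t = 1 − 1·(-2) = 3  (check: 292·(-1) + 108·3 = 32)
  q = 2: r = 12, s = 1 − 2·(-1) = 3, t = -2 − 2·3 = -8  (check: 292·3 + 108·(-8) = 12)
  q = 2: r = 8, s = -1 − 2·3 = -7, t = 3 − 2·(-8) = 19  (check: 292·(-7) + 108·19 = 8)
  q = 1: r = 4, s = 3 − 1·(-7) = 10, t = -8 − 1·19 = -27  (check: 292·10 + 108·(-27) = 4)
The row with r = 4 (the gcd) gives the Bezout coefficients s = 10, t = -27.
Result: 292 · (10) + 108 · (-27) = 4.

gcd(292, 108) = 4; s = 10, t = -27 (check: 292·10 + 108·(-27) = 4).


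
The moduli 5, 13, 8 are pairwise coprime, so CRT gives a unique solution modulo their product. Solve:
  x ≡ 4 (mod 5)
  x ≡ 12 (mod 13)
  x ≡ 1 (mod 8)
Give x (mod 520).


Moduli 5, 13, 8 are pairwise coprime; by CRT there is a unique solution modulo M = 5 · 13 · 8 = 520.
Solve pairwise, accumulating the modulus:
  Start with x ≡ 4 (mod 5).
  Combine with x ≡ 12 (mod 13): since gcd(5, 13) = 1, we get a unique residue mod 65.
    Write x = 4 + 5·t and substitute into x ≡ 12 (mod 13): 5·t ≡ 12 − 4 = 8 (mod 13).
    The inverse of 5 mod 13 is 8 (since 5·8 = 40 = 3·13 + 1), so t ≡ 8·8 = 64 ≡ 12 (mod 13).
    Then x = 4 + 5·12 = 64, valid modulo lcm(5, 13) = 65: x ≡ 64 (mod 65).
  Combine with x ≡ 1 (mod 8): since gcd(65, 8) = 1, we get a unique residue mod 520.
    Write x = 64 + 65·t and substitute into x ≡ 1 (mod 8): 65·t ≡ 1 − 64 = -63 (mod 8).
    Reduce coefficients mod 8: 1·t ≡ 1 (mod 8).
    So t ≡ 1 (mod 8).
    Then x = 64 + 65·1 = 129, valid modulo lcm(65, 8) = 520: x ≡ 129 (mod 520).
Verify: 129 mod 5 = 4 ✓, 129 mod 13 = 12 ✓, 129 mod 8 = 1 ✓.

x ≡ 129 (mod 520).


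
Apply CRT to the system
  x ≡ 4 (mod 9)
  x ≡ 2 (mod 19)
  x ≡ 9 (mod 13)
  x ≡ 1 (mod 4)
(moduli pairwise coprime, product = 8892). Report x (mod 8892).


Product of moduli M = 9 · 19 · 13 · 4 = 8892.
Merge one congruence at a time:
  Start: x ≡ 4 (mod 9).
  Combine with x ≡ 2 (mod 19); new modulus lcm = 171.
    Write x = 4 + 9·t and substitute into x ≡ 2 (mod 19): 9·t ≡ 2 − 4 = -2 (mod 19).
    Reduce coefficients mod 19: 9·t ≡ 17 (mod 19).
    The inverse of 9 mod 19 is 17 (since 9·17 = 153 = 8·19 + 1), so t ≡ 17·17 = 289 ≡ 4 (mod 19).
    Then x = 4 + 9·4 = 40, valid modulo lcm(9, 19) = 171: x ≡ 40 (mod 171).
  Combine with x ≡ 9 (mod 13); new modulus lcm = 2223.
    Write x = 40 + 171·t and substitute into x ≡ 9 (mod 13): 171·t ≡ 9 − 40 = -31 (mod 13).
    Reduce coefficients mod 13: 2·t ≡ 8 (mod 13).
    The inverse of 2 mod 13 is 7 (since 2·7 = 14 = 1·13 + 1), so t ≡ 7·8 = 56 ≡ 4 (mod 13).
    Then x = 40 + 171·4 = 724, valid modulo lcm(171, 13) = 2223: x ≡ 724 (mod 2223).
  Combine with x ≡ 1 (mod 4); new modulus lcm = 8892.
    Write x = 724 + 2223·t and substitute into x ≡ 1 (mod 4): 2223·t ≡ 1 − 724 = -723 (mod 4).
    Reduce coefficients mod 4: 3·t ≡ 1 (mod 4).
    The inverse of 3 mod 4 is 3 (since 3·3 = 9 = 2·4 + 1), so t ≡ 3·1 = 3 ≡ 3 (mod 4).
    Then x = 724 + 2223·3 = 7393, valid modulo lcm(2223, 4) = 8892: x ≡ 7393 (mod 8892).
Verify against each original: 7393 mod 9 = 4, 7393 mod 19 = 2, 7393 mod 13 = 9, 7393 mod 4 = 1.

x ≡ 7393 (mod 8892).


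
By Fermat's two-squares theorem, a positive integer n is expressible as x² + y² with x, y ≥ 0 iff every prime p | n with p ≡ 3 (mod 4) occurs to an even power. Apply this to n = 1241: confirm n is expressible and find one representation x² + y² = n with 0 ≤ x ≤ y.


Step 1: Factor n = 1241 = 17 · 73.
Step 2: Check the mod-4 condition on each prime factor: 17 ≡ 1 (mod 4), exponent 1; 73 ≡ 1 (mod 4), exponent 1.
All primes ≡ 3 (mod 4) appear to even exponent (or don't appear), so by the two-squares theorem n IS expressible as a sum of two squares.
Step 3: Build a representation. Here n = 17 · 73 is a product of primes ≡ 1 (mod 4). Each prime p ≡ 1 (mod 4) is itself a sum of two squares; find a² by testing p − a² for a perfect square:
  17: 17 − 1² = 16 = 4² ⇒ 17 = 1² + 4².
  73: 73 − 1² = 72, 73 − 2² = 69, 73 − 3² = 64 = 8² ⇒ 73 = 3² + 8².
  Combine using the Brahmagupta–Fibonacci identity (a² + b²)(c² + d²) = (ac − bd)² + (ad + bc)² = (ac + bd)² + (ad − bc)²:
  17 · 73 = 1241: from (1² + 4²)(3² + 8²), take (1·3 − 4·8, 1·8 + 4·3) = (3 − 32, 8 + 12) = (-29, 20); dropping signs (only squares matter) gives (29, 20); check 29² + 20² = 841 + 400 = 1241 ✓.
Step 4: Order so x ≤ y and verify: 20² + 29² = 400 + 841 = 1241 = n. ✓

n = 1241 = 20² + 29² (one valid representation with x ≤ y).


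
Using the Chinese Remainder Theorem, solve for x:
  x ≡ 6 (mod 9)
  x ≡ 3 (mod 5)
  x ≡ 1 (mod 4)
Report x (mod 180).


Moduli 9, 5, 4 are pairwise coprime; by CRT there is a unique solution modulo M = 9 · 5 · 4 = 180.
Solve pairwise, accumulating the modulus:
  Start with x ≡ 6 (mod 9).
  Combine with x ≡ 3 (mod 5): since gcd(9, 5) = 1, we get a unique residue mod 45.
    Write x = 6 + 9·t and substitute into x ≡ 3 (mod 5): 9·t ≡ 3 − 6 = -3 (mod 5).
    Reduce coefficients mod 5: 4·t ≡ 2 (mod 5).
    The inverse of 4 mod 5 is 4 (since 4·4 = 16 = 3·5 + 1), so t ≡ 4·2 = 8 ≡ 3 (mod 5).
    Then x = 6 + 9·3 = 33, valid modulo lcm(9, 5) = 45: x ≡ 33 (mod 45).
  Combine with x ≡ 1 (mod 4): since gcd(45, 4) = 1, we get a unique residue mod 180.
    Write x = 33 + 45·t and substitute into x ≡ 1 (mod 4): 45·t ≡ 1 − 33 = -32 (mod 4).
    Reduce coefficients mod 4: 1·t ≡ 0 (mod 4).
    So t ≡ 0 (mod 4).
    Then x = 33 + 45·0 = 33, valid modulo lcm(45, 4) = 180: x ≡ 33 (mod 180).
Verify: 33 mod 9 = 6 ✓, 33 mod 5 = 3 ✓, 33 mod 4 = 1 ✓.

x ≡ 33 (mod 180).


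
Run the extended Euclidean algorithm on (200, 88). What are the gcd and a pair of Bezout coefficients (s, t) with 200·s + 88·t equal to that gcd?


Euclidean algorithm on (200, 88) — divide until remainder is 0:
  200 = 2 · 88 + 24
  88 = 3 · 24 + 16
  24 = 1 · 16 + 8
  16 = 2 · 8 + 0
gcd(200, 88) = 8.
Track Bezout coefficients alongside the remainders: start with r₀ = 200 = a·1 + b·0 (s = 1, t = 0) and r₁ = 88 = a·0 + b·1 (s = 0, t = 1); each new remainder r_{k+1} = r_{k-1} − q_k·r_k inherits s_{k+1} = s_{k-1} − q_k·s_k, t_{k+1} = t_{k-1} − q_k·t_k, so r_k = a·s_k + b·t_k at every step:
  q = 2: r = 24, s = 1 − 2·0 = 1, t = 0 − 2·1 = -2  (check: 200·1 + 88·(-2) = 24)
  q = 3: r = 16, s = 0 − 3·1 = -3, t = 1 − 3·(-2) = 7  (check: 200·(-3) + 88·7 = 16)
  q = 1: r = 8, s = 1 − 1·(-3) = 4, t = -2 − 1·7 = -9  (check: 200·4 + 88·(-9) = 8)
The row with r = 8 (the gcd) gives the Bezout coefficients s = 4, t = -9.
Result: 200 · (4) + 88 · (-9) = 8.

gcd(200, 88) = 8; s = 4, t = -9 (check: 200·4 + 88·(-9) = 8).


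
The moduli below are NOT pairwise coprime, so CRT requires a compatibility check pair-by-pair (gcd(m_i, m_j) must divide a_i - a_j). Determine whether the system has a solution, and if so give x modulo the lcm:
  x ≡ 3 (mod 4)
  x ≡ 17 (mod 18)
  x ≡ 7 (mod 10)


Moduli 4, 18, 10 are not pairwise coprime, so CRT works modulo lcm(m_i) when all pairwise compatibility conditions hold.
Pairwise compatibility: gcd(m_i, m_j) must divide a_i - a_j for every pair.
Merge one congruence at a time:
  Start: x ≡ 3 (mod 4).
  Combine with x ≡ 17 (mod 18): gcd(4, 18) = 2; 17 - 3 = 14, which IS divisible by 2, so compatible.
    Write x = 3 + 4·t and substitute into x ≡ 17 (mod 18): 4·t ≡ 17 − 3 = 14 (mod 18).
    Divide the congruence (and modulus) by g = 2: 2·t ≡ 7 (mod 9).
    The inverse of 2 mod 9 is 5 (since 2·5 = 10 = 1·9 + 1), so t ≡ 5·7 = 35 ≡ 8 (mod 9).
    Then x = 3 + 4·8 = 35, valid modulo lcm(4, 18) = 36: x ≡ 35 (mod 36).
  Combine with x ≡ 7 (mod 10): gcd(36, 10) = 2; 7 - 35 = -28, which IS divisible by 2, so compatible.
    Write x = 35 + 36·t and substitute into x ≡ 7 (mod 10): 36·t ≡ 7 − 35 = -28 (mod 10).
    Divide the congruence (and modulus) by g = 2: 18·t ≡ -14 (mod 5).
    Reduce coefficients mod 5: 3·t ≡ 1 (mod 5).
    The inverse of 3 mod 5 is 2 (since 3·2 = 6 = 1·5 + 1), so t ≡ 2·1 = 2 ≡ 2 (mod 5).
    Then x = 35 + 36·2 = 107, valid modulo lcm(36, 10) = 180: x ≡ 107 (mod 180).
Verify: 107 mod 4 = 3, 107 mod 18 = 17, 107 mod 10 = 7.

x ≡ 107 (mod 180).


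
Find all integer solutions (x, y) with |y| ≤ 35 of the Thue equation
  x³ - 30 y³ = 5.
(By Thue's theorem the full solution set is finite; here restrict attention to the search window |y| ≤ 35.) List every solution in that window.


The equation is x³ - 30y³ = 5. For fixed y, x³ = 30·y³ + 5, so a solution requires the RHS to be a perfect cube.
Strategy: iterate y from -35 to 35, compute RHS = 30·y³ + 5, and check whether it is a (positive or negative) perfect cube.
Check small values of y:
  y = 0: RHS = 5 is not a perfect cube.
  y = 1: RHS = 35 is not a perfect cube.
  y = -1: RHS = -25 is not a perfect cube.
  y = 2: RHS = 245 is not a perfect cube.
  y = -2: RHS = -235 is not a perfect cube.
  y = 3: RHS = 815 is not a perfect cube.
  y = -3: RHS = -805 is not a perfect cube.
Continuing the search up to |y| = 35 finds no solutions either.
No (x, y) in the scanned range satisfies the equation.

No integer solutions with |y| ≤ 35.


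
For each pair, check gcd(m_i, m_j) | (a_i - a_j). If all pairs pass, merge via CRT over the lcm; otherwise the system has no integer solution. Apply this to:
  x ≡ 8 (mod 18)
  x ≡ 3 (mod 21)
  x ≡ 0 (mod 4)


Moduli 18, 21, 4 are not pairwise coprime, so CRT works modulo lcm(m_i) when all pairwise compatibility conditions hold.
Pairwise compatibility: gcd(m_i, m_j) must divide a_i - a_j for every pair.
Merge one congruence at a time:
  Start: x ≡ 8 (mod 18).
  Combine with x ≡ 3 (mod 21): gcd(18, 21) = 3, and 3 - 8 = -5 is NOT divisible by 3.
    ⇒ system is inconsistent (no integer solution).

No solution (the system is inconsistent).


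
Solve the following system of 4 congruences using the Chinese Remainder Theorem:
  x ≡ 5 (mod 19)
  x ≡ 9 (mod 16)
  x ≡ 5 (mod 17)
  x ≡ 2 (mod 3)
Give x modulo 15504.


Product of moduli M = 19 · 16 · 17 · 3 = 15504.
Merge one congruence at a time:
  Start: x ≡ 5 (mod 19).
  Combine with x ≡ 9 (mod 16); new modulus lcm = 304.
    Write x = 5 + 19·t and substitute into x ≡ 9 (mod 16): 19·t ≡ 9 − 5 = 4 (mod 16).
    Reduce coefficients mod 16: 3·t ≡ 4 (mod 16).
    The inverse of 3 mod 16 is 11 (since 3·11 = 33 = 2·16 + 1), so t ≡ 11·4 = 44 ≡ 12 (mod 16).
    Then x = 5 + 19·12 = 233, valid modulo lcm(19, 16) = 304: x ≡ 233 (mod 304).
  Combine with x ≡ 5 (mod 17); new modulus lcm = 5168.
    Write x = 233 + 304·t and substitute into x ≡ 5 (mod 17): 304·t ≡ 5 − 233 = -228 (mod 17).
    Reduce coefficients mod 17: 15·t ≡ 10 (mod 17).
    The inverse of 15 mod 17 is 8 (since 15·8 = 120 = 7·17 + 1), so t ≡ 8·10 = 80 ≡ 12 (mod 17).
    Then x = 233 + 304·12 = 3881, valid modulo lcm(304, 17) = 5168: x ≡ 3881 (mod 5168).
  Combine with x ≡ 2 (mod 3); new modulus lcm = 15504.
    Write x = 3881 + 5168·t and substitute into x ≡ 2 (mod 3): 5168·t ≡ 2 − 3881 = -3879 (mod 3).
    Reduce coefficients mod 3: 2·t ≡ 0 (mod 3).
    The inverse of 2 mod 3 is 2 (since 2·2 = 4 = 1·3 + 1), so t ≡ 2·0 = 0 ≡ 0 (mod 3).
    Then x = 3881 + 5168·0 = 3881, valid modulo lcm(5168, 3) = 15504: x ≡ 3881 (mod 15504).
Verify against each original: 3881 mod 19 = 5, 3881 mod 16 = 9, 3881 mod 17 = 5, 3881 mod 3 = 2.

x ≡ 3881 (mod 15504).


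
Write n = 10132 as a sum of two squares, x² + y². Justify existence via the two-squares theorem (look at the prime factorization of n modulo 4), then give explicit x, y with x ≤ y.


Step 1: Factor n = 10132 = 2^2 · 17 · 149.
Step 2: Check the mod-4 condition on each prime factor: 2 = 2 (special); 17 ≡ 1 (mod 4), exponent 1; 149 ≡ 1 (mod 4), exponent 1.
All primes ≡ 3 (mod 4) appear to even exponent (or don't appear), so by the two-squares theorem n IS expressible as a sum of two squares.
Step 3: Build a representation. Group n = k² · m with k = 2 and m = 17 · 149 = 2533 (a product of primes ≡ 1 (mod 4)); a representation of m scales to one of n via (k·x)² + (k·y)² = k²(x² + y²). Each prime p ≡ 1 (mod 4) is itself a sum of two squares; find a² by testing p − a² for a perfect square:
  17: 17 − 1² = 16 = 4² ⇒ 17 = 1² + 4².
  149: 149 − 1² = 148, 149 − 2² = 145, 149 − 3² = 140, 149 − 4² = 133, 149 − 5² = 124, 149 − 6² = 113, 149 − 7² = 100 = 10² ⇒ 149 = 7² + 10².
  Combine using the Brahmagupta–Fibonacci identity (a² + b²)(c² + d²) = (ac − bd)² + (ad + bc)² = (ac + bd)² + (ad − bc)²:
  17 · 149 = 2533: from (1² + 4²)(7² + 10²), take (1·7 − 4·10, 1·10 + 4·7) = (7 − 40, 10 + 28) = (-33, 38); dropping signs (only squares matter) gives (33, 38); check 33² + 38² = 1089 + 1444 = 2533 ✓.
  Scale by k = 2: (2·33, 2·38) = (66, 76).
Step 4: Order so x ≤ y and verify: 66² + 76² = 4356 + 5776 = 10132 = n. ✓

n = 10132 = 66² + 76² (one valid representation with x ≤ y).


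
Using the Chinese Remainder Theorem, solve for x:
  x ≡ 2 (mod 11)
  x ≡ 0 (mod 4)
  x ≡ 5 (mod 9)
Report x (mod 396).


Moduli 11, 4, 9 are pairwise coprime; by CRT there is a unique solution modulo M = 11 · 4 · 9 = 396.
Solve pairwise, accumulating the modulus:
  Start with x ≡ 2 (mod 11).
  Combine with x ≡ 0 (mod 4): since gcd(11, 4) = 1, we get a unique residue mod 44.
    Write x = 2 + 11·t and substitute into x ≡ 0 (mod 4): 11·t ≡ 0 − 2 = -2 (mod 4).
    Reduce coefficients mod 4: 3·t ≡ 2 (mod 4).
    The inverse of 3 mod 4 is 3 (since 3·3 = 9 = 2·4 + 1), so t ≡ 3·2 = 6 ≡ 2 (mod 4).
    Then x = 2 + 11·2 = 24, valid modulo lcm(11, 4) = 44: x ≡ 24 (mod 44).
  Combine with x ≡ 5 (mod 9): since gcd(44, 9) = 1, we get a unique residue mod 396.
    Write x = 24 + 44·t and substitute into x ≡ 5 (mod 9): 44·t ≡ 5 − 24 = -19 (mod 9).
    Reduce coefficients mod 9: 8·t ≡ 8 (mod 9).
    The inverse of 8 mod 9 is 8 (since 8·8 = 64 = 7·9 + 1), so t ≡ 8·8 = 64 ≡ 1 (mod 9).
    Then x = 24 + 44·1 = 68, valid modulo lcm(44, 9) = 396: x ≡ 68 (mod 396).
Verify: 68 mod 11 = 2 ✓, 68 mod 4 = 0 ✓, 68 mod 9 = 5 ✓.

x ≡ 68 (mod 396).


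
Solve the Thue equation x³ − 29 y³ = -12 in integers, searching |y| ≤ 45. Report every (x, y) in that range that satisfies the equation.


The equation is x³ - 29y³ = -12. For fixed y, x³ = 29·y³ − 12, so a solution requires the RHS to be a perfect cube.
Strategy: iterate y from -45 to 45, compute RHS = 29·y³ − 12, and check whether it is a (positive or negative) perfect cube.
Check small values of y:
  y = 0: RHS = -12 is not a perfect cube.
  y = 1: RHS = 17 is not a perfect cube.
  y = -1: RHS = -41 is not a perfect cube.
  y = 2: RHS = 220 is not a perfect cube.
  y = -2: RHS = -244 is not a perfect cube.
  y = 3: RHS = 771 is not a perfect cube.
  y = -3: RHS = -795 is not a perfect cube.
Continuing the search up to |y| = 45 finds no solutions either.
No (x, y) in the scanned range satisfies the equation.

No integer solutions with |y| ≤ 45.


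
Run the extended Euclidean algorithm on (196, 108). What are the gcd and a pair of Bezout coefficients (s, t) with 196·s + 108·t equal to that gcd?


Euclidean algorithm on (196, 108) — divide until remainder is 0:
  196 = 1 · 108 + 88
  108 = 1 · 88 + 20
  88 = 4 · 20 + 8
  20 = 2 · 8 + 4
  8 = 2 · 4 + 0
gcd(196, 108) = 4.
Track Bezout coefficients alongside the remainders: start with r₀ = 196 = a·1 + b·0 (s = 1, t = 0) and r₁ = 108 = a·0 + b·1 (s = 0, t = 1); each new remainder r_{k+1} = r_{k-1} − q_k·r_k inherits s_{k+1} = s_{k-1} − q_k·s_k, t_{k+1} = t_{k-1} − q_k·t_k, so r_k = a·s_k + b·t_k at every step:
  q = 1: r = 88, s = 1 − 1·0 = 1, t = 0 − 1·1 = -1  (check: 196·1 + 108·(-1) = 88)
  q = 1: r = 20, s = 0 − 1·1 = -1, t = 1 − 1·(-1) = 2  (check: 196·(-1) + 108·2 = 20)
  q = 4: r = 8, s = 1 − 4·(-1) = 5, t = -1 − 4·2 = -9  (check: 196·5 + 108·(-9) = 8)
  q = 2: r = 4, s = -1 − 2·5 = -11, t = 2 − 2·(-9) = 20  (check: 196·(-11) + 108·20 = 4)
The row with r = 4 (the gcd) gives the Bezout coefficients s = -11, t = 20.
Result: 196 · (-11) + 108 · (20) = 4.

gcd(196, 108) = 4; s = -11, t = 20 (check: 196·(-11) + 108·20 = 4).


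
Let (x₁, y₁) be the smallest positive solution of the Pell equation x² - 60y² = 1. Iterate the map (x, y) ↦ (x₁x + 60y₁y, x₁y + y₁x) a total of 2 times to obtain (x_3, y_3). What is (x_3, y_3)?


Step 1: Find the fundamental solution (x₁, y₁) of x² - 60y² = 1.
  Expand √60 as a continued fraction. a₀ = ⌊√60⌋ = 7; iterate m_{k+1} = d_k·a_k − m_k, d_{k+1} = (60 − m_{k+1}²)/d_k, a_{k+1} = ⌊(a₀ + m_{k+1})/d_{k+1}⌋ (starting m₀ = 0, d₀ = 1), with convergents p_k = a_k·p_{k-1} + p_{k-2}, q_k = a_k·q_{k-1} + q_{k-2} (p₋₁ = 1, q₋₁ = 0):
  k = 0: a₀ = 7; p₀/q₀ = 7/1; p₀² − 60·q₀² = 49 − 60 = -11.
  k = 1: m = 7, d = 11, a = ⌊(7 + 7)/11⌋ = 1; p/q = (1·7 + 1)/(1·1 + 0) = 8/1; p² − 60·q² = 64 − 60 = 4.
  k = 2: m = 4, d = 4, a = ⌊(7 + 4)/4⌋ = 2; p/q = (2·8 + 7)/(2·1 + 1) = 23/3; p² − 60·q² = 529 − 540 = -11.
  k = 3: m = 4, d = 11, a = ⌊(7 + 4)/11⌋ = 1; p/q = (1·23 + 8)/(1·3 + 1) = 31/4; p² − 60·q² = 961 − 960 = 1.
  The first convergent with p² − 60·q² = 1 gives the fundamental solution (x₁, y₁) = (31, 4).
Step 2: Apply the recurrence (x_{n+1}, y_{n+1}) = (x₁x_n + 60y₁y_n, x₁y_n + y₁x_n) repeatedly.
  From (x_1, y_1) = (31, 4): x_2 = 31·31 + 60·4·4 = 1921; y_2 = 31·4 + 4·31 = 248.
  From (x_2, y_2) = (1921, 248): x_3 = 31·1921 + 60·4·248 = 119071; y_3 = 31·248 + 4·1921 = 15372.
Step 3: Verify x_3² - 60·y_3² = 14177903041 - 14177903040 = 1 (should be 1). ✓

(x_1, y_1) = (31, 4); (x_3, y_3) = (119071, 15372).


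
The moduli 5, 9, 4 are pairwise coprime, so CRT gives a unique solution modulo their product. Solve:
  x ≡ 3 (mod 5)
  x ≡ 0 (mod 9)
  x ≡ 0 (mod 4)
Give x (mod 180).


Moduli 5, 9, 4 are pairwise coprime; by CRT there is a unique solution modulo M = 5 · 9 · 4 = 180.
Solve pairwise, accumulating the modulus:
  Start with x ≡ 3 (mod 5).
  Combine with x ≡ 0 (mod 9): since gcd(5, 9) = 1, we get a unique residue mod 45.
    Write x = 3 + 5·t and substitute into x ≡ 0 (mod 9): 5·t ≡ 0 − 3 = -3 (mod 9).
    Reduce coefficients mod 9: 5·t ≡ 6 (mod 9).
    The inverse of 5 mod 9 is 2 (since 5·2 = 10 = 1·9 + 1), so t ≡ 2·6 = 12 ≡ 3 (mod 9).
    Then x = 3 + 5·3 = 18, valid modulo lcm(5, 9) = 45: x ≡ 18 (mod 45).
  Combine with x ≡ 0 (mod 4): since gcd(45, 4) = 1, we get a unique residue mod 180.
    Write x = 18 + 45·t and substitute into x ≡ 0 (mod 4): 45·t ≡ 0 − 18 = -18 (mod 4).
    Reduce coefficients mod 4: 1·t ≡ 2 (mod 4).
    So t ≡ 2 (mod 4).
    Then x = 18 + 45·2 = 108, valid modulo lcm(45, 4) = 180: x ≡ 108 (mod 180).
Verify: 108 mod 5 = 3 ✓, 108 mod 9 = 0 ✓, 108 mod 4 = 0 ✓.

x ≡ 108 (mod 180).


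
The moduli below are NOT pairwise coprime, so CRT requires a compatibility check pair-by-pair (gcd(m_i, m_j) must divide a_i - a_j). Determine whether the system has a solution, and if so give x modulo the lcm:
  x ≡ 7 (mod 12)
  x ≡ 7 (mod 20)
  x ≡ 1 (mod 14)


Moduli 12, 20, 14 are not pairwise coprime, so CRT works modulo lcm(m_i) when all pairwise compatibility conditions hold.
Pairwise compatibility: gcd(m_i, m_j) must divide a_i - a_j for every pair.
Merge one congruence at a time:
  Start: x ≡ 7 (mod 12).
  Combine with x ≡ 7 (mod 20): gcd(12, 20) = 4; 7 - 7 = 0, which IS divisible by 4, so compatible.
    Write x = 7 + 12·t and substitute into x ≡ 7 (mod 20): 12·t ≡ 7 − 7 = 0 (mod 20).
    Divide the congruence (and modulus) by g = 4: 3·t ≡ 0 (mod 5).
    The inverse of 3 mod 5 is 2 (since 3·2 = 6 = 1·5 + 1), so t ≡ 2·0 = 0 ≡ 0 (mod 5).
    Then x = 7 + 12·0 = 7, valid modulo lcm(12, 20) = 60: x ≡ 7 (mod 60).
  Combine with x ≡ 1 (mod 14): gcd(60, 14) = 2; 1 - 7 = -6, which IS divisible by 2, so compatible.
    Write x = 7 + 60·t and substitute into x ≡ 1 (mod 14): 60·t ≡ 1 − 7 = -6 (mod 14).
    Divide the congruence (and modulus) by g = 2: 30·t ≡ -3 (mod 7).
    Reduce coefficients mod 7: 2·t ≡ 4 (mod 7).
    The inverse of 2 mod 7 is 4 (since 2·4 = 8 = 1·7 + 1), so t ≡ 4·4 = 16 ≡ 2 (mod 7).
    Then x = 7 + 60·2 = 127, valid modulo lcm(60, 14) = 420: x ≡ 127 (mod 420).
Verify: 127 mod 12 = 7, 127 mod 20 = 7, 127 mod 14 = 1.

x ≡ 127 (mod 420).


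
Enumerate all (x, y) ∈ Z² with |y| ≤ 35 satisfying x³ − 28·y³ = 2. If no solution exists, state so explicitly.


The equation is x³ - 28y³ = 2. For fixed y, x³ = 28·y³ + 2, so a solution requires the RHS to be a perfect cube.
Strategy: iterate y from -35 to 35, compute RHS = 28·y³ + 2, and check whether it is a (positive or negative) perfect cube.
Check small values of y:
  y = 0: RHS = 2 is not a perfect cube.
  y = 1: RHS = 30 is not a perfect cube.
  y = -1: RHS = -26 is not a perfect cube.
  y = 2: RHS = 226 is not a perfect cube.
  y = -2: RHS = -222 is not a perfect cube.
  y = 3: RHS = 758 is not a perfect cube.
  y = -3: RHS = -754 is not a perfect cube.
Continuing the search up to |y| = 35 finds no solutions either.
No (x, y) in the scanned range satisfies the equation.

No integer solutions with |y| ≤ 35.


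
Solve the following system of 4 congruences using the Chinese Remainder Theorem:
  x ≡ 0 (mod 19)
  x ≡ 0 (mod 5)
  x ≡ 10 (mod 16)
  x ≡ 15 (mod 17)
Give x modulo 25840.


Product of moduli M = 19 · 5 · 16 · 17 = 25840.
Merge one congruence at a time:
  Start: x ≡ 0 (mod 19).
  Combine with x ≡ 0 (mod 5); new modulus lcm = 95.
    Write x = 0 + 19·t and substitute into x ≡ 0 (mod 5): 19·t ≡ 0 − 0 = 0 (mod 5).
    Reduce coefficients mod 5: 4·t ≡ 0 (mod 5).
    The inverse of 4 mod 5 is 4 (since 4·4 = 16 = 3·5 + 1), so t ≡ 4·0 = 0 ≡ 0 (mod 5).
    Then x = 0 + 19·0 = 0, valid modulo lcm(19, 5) = 95: x ≡ 0 (mod 95).
  Combine with x ≡ 10 (mod 16); new modulus lcm = 1520.
    Write x = 0 + 95·t and substitute into x ≡ 10 (mod 16): 95·t ≡ 10 − 0 = 10 (mod 16).
    Reduce coefficients mod 16: 15·t ≡ 10 (mod 16).
    The inverse of 15 mod 16 is 15 (since 15·15 = 225 = 14·16 + 1), so t ≡ 15·10 = 150 ≡ 6 (mod 16).
    Then x = 0 + 95·6 = 570, valid modulo lcm(95, 16) = 1520: x ≡ 570 (mod 1520).
  Combine with x ≡ 15 (mod 17); new modulus lcm = 25840.
    Write x = 570 + 1520·t and substitute into x ≡ 15 (mod 17): 1520·t ≡ 15 − 570 = -555 (mod 17).
    Reduce coefficients mod 17: 7·t ≡ 6 (mod 17).
    The inverse of 7 mod 17 is 5 (since 7·5 = 35 = 2·17 + 1), so t ≡ 5·6 = 30 ≡ 13 (mod 17).
    Then x = 570 + 1520·13 = 20330, valid modulo lcm(1520, 17) = 25840: x ≡ 20330 (mod 25840).
Verify against each original: 20330 mod 19 = 0, 20330 mod 5 = 0, 20330 mod 16 = 10, 20330 mod 17 = 15.

x ≡ 20330 (mod 25840).


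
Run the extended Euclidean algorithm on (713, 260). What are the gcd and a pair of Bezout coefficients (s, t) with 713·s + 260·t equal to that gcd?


Euclidean algorithm on (713, 260) — divide until remainder is 0:
  713 = 2 · 260 + 193
  260 = 1 · 193 + 67
  193 = 2 · 67 + 59
  67 = 1 · 59 + 8
  59 = 7 · 8 + 3
  8 = 2 · 3 + 2
  3 = 1 · 2 + 1
  2 = 2 · 1 + 0
gcd(713, 260) = 1.
Track Bezout coefficients alongside the remainders: start with r₀ = 713 = a·1 + b·0 (s = 1, t = 0) and r₁ = 260 = a·0 + b·1 (s = 0, t = 1); each new remainder r_{k+1} = r_{k-1} − q_k·r_k inherits s_{k+1} = s_{k-1} − q_k·s_k, t_{k+1} = t_{k-1} − q_k·t_k, so r_k = a·s_k + b·t_k at every step:
  q = 2: r = 193, s = 1 − 2·0 = 1, t = 0 − 2·1 = -2  (check: 713·1 + 260·(-2) = 193)
  q = 1: r = 67, s = 0 − 1·1 = -1, t = 1 − 1·(-2) = 3  (check: 713·(-1) + 260·3 = 67)
  q = 2: r = 59, s = 1 − 2·(-1) = 3, t = -2 − 2·3 = -8  (check: 713·3 + 260·(-8) = 59)
  q = 1: r = 8, s = -1 − 1·3 = -4, t = 3 − 1·(-8) = 11  (check: 713·(-4) + 260·11 = 8)
  q = 7: r = 3, s = 3 − 7·(-4) = 31, t = -8 − 7·11 = -85  (check: 713·31 + 260·(-85) = 3)
  q = 2: r = 2, s = -4 − 2·31 = -66, t = 11 − 2·(-85) = 181  (check: 713·(-66) + 260·181 = 2)
  q = 1: r = 1, s = 31 − 1·(-66) = 97, t = -85 − 1·181 = -266  (check: 713·97 + 260·(-266) = 1)
The row with r = 1 (the gcd) gives the Bezout coefficients s = 97, t = -266.
Result: 713 · (97) + 260 · (-266) = 1.

gcd(713, 260) = 1; s = 97, t = -266 (check: 713·97 + 260·(-266) = 1).


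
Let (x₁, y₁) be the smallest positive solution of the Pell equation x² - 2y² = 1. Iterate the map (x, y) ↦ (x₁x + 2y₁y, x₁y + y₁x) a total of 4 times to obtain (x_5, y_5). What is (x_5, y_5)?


Step 1: Find the fundamental solution (x₁, y₁) of x² - 2y² = 1.
  Expand √2 as a continued fraction. a₀ = ⌊√2⌋ = 1; iterate m_{k+1} = d_k·a_k − m_k, d_{k+1} = (2 − m_{k+1}²)/d_k, a_{k+1} = ⌊(a₀ + m_{k+1})/d_{k+1}⌋ (starting m₀ = 0, d₀ = 1), with convergents p_k = a_k·p_{k-1} + p_{k-2}, q_k = a_k·q_{k-1} + q_{k-2} (p₋₁ = 1, q₋₁ = 0):
  k = 0: a₀ = 1; p₀/q₀ = 1/1; p₀² − 2·q₀² = 1 − 2 = -1.
  k = 1: m = 1, d = 1, a = ⌊(1 + 1)/1⌋ = 2; p/q = (2·1 + 1)/(2·1 + 0) = 3/2; p² − 2·q² = 9 − 8 = 1.
  The first convergent with p² − 2·q² = 1 gives the fundamental solution (x₁, y₁) = (3, 2).
Step 2: Apply the recurrence (x_{n+1}, y_{n+1}) = (x₁x_n + 2y₁y_n, x₁y_n + y₁x_n) repeatedly.
  From (x_1, y_1) = (3, 2): x_2 = 3·3 + 2·2·2 = 17; y_2 = 3·2 + 2·3 = 12.
  From (x_2, y_2) = (17, 12): x_3 = 3·17 + 2·2·12 = 99; y_3 = 3·12 + 2·17 = 70.
  From (x_3, y_3) = (99, 70): x_4 = 3·99 + 2·2·70 = 577; y_4 = 3·70 + 2·99 = 408.
  From (x_4, y_4) = (577, 408): x_5 = 3·577 + 2·2·408 = 3363; y_5 = 3·408 + 2·577 = 2378.
Step 3: Verify x_5² - 2·y_5² = 11309769 - 11309768 = 1 (should be 1). ✓

(x_1, y_1) = (3, 2); (x_5, y_5) = (3363, 2378).


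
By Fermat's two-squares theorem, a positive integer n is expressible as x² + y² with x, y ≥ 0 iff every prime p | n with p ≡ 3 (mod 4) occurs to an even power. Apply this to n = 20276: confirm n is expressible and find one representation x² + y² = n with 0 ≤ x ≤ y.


Step 1: Factor n = 20276 = 2^2 · 37 · 137.
Step 2: Check the mod-4 condition on each prime factor: 2 = 2 (special); 37 ≡ 1 (mod 4), exponent 1; 137 ≡ 1 (mod 4), exponent 1.
All primes ≡ 3 (mod 4) appear to even exponent (or don't appear), so by the two-squares theorem n IS expressible as a sum of two squares.
Step 3: Build a representation. Group n = k² · m with k = 2 and m = 37 · 137 = 5069 (a product of primes ≡ 1 (mod 4)); a representation of m scales to one of n via (k·x)² + (k·y)² = k²(x² + y²). Each prime p ≡ 1 (mod 4) is itself a sum of two squares; find a² by testing p − a² for a perfect square:
  37: 37 − 1² = 36 = 6² ⇒ 37 = 1² + 6².
  137: 137 − 1² = 136, 137 − 2² = 133, 137 − 3² = 128, 137 − 4² = 121 = 11² ⇒ 137 = 4² + 11².
  Combine using the Brahmagupta–Fibonacci identity (a² + b²)(c² + d²) = (ac − bd)² + (ad + bc)² = (ac + bd)² + (ad − bc)²:
  37 · 137 = 5069: from (1² + 6²)(4² + 11²), take (1·4 − 6·11, 1·11 + 6·4) = (4 − 66, 11 + 24) = (-62, 35); dropping signs (only squares matter) gives (62, 35); check 62² + 35² = 3844 + 1225 = 5069 ✓.
  Scale by k = 2: (2·62, 2·35) = (124, 70).
Step 4: Order so x ≤ y and verify: 70² + 124² = 4900 + 15376 = 20276 = n. ✓

n = 20276 = 70² + 124² (one valid representation with x ≤ y).
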